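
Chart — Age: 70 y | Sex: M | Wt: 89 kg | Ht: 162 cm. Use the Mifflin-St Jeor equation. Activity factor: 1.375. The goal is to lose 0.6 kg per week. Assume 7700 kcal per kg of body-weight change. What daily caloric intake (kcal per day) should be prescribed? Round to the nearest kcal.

Mifflin-St Jeor (male): BMR = 10(89) + 6.25(162) − 5(70) + 5 = 890 + 1012.5 − 350 + 5 = 1557.5 kcal/day.
TEE = 1557.5 × 1.375 = 2141.5625 kcal/day.
Required daily deficit = 0.6 × 7700 ÷ 7 = 660 kcal/day.
Target intake = 2141.5625 − 660 = 1481.5625 kcal/day.

1482 kcal per day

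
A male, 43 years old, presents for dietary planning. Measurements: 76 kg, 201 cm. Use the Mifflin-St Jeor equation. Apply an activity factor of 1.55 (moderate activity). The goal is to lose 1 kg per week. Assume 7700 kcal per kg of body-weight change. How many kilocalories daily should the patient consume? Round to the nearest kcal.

Mifflin-St Jeor (male): BMR = 10(76) + 6.25(201) − 5(43) + 5 = 760 + 1256.25 − 215 + 5 = 1806.25 kcal/day.
TEE = 1806.25 × 1.55 = 2799.6875 kcal/day.
Required daily deficit = 1 × 7700 ÷ 7 = 1100 kcal/day.
Target intake = 2799.6875 − 1100 = 1699.6875 kcal/day.

1700 kilocalories daily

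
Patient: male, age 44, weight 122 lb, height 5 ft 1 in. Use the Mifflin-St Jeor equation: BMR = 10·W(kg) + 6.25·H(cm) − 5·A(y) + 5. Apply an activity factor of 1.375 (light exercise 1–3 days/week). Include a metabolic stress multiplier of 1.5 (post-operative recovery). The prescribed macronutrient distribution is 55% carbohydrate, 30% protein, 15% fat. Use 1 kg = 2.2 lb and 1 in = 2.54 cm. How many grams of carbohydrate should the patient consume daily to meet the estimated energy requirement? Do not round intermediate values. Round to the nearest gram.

371 g/day

Convert to metric: weight = 122 ÷ 2.2 = 55.4545 kg; height = (5×12 + 1) × 2.54 = 61 × 2.54 = 154.94 cm.
Mifflin-St Jeor (male): BMR = 10(55.4545) + 6.25(154.94) − 5(44) + 5 = 554.5455 + 968.375 − 220 + 5 = 1307.9205 kcal/day.
TEE = 1307.9205 × 1.375 = 1798.3906 kcal/day.
With stress factor 1.5: 1798.3906 × 1.5 = 2697.5859 kcal/day.
Carbohydrate energy = 55% × 2697.5859 = 1483.6723 kcal.
Carbohydrate = 1483.6723 ÷ 4 kcal/g = 370.9181 g.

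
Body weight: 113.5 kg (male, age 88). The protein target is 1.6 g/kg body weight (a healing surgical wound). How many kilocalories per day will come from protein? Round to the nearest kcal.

726 kcal/day

Protein = 1.6 g/kg × 113.5 kg = 181.6 g/day.
Protein energy = 181.6 g × 4 kcal/g = 726.4 kcal/day.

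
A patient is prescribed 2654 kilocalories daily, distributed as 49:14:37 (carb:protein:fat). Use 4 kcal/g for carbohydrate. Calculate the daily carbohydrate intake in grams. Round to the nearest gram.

Carbohydrate energy = 49% × 2654 = 1300.46 kcal.
At 4 kcal/g: 1300.46 ÷ 4 = 325.115 g.

325 g/day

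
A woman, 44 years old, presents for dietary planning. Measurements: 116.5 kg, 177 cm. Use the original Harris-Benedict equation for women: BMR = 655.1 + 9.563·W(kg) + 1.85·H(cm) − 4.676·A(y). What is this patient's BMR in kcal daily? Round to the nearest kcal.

Harris-Benedict: BMR = 655.1 + 9.563(116.5) + 1.85(177) − 4.676(44) = 1890.8955 kcal/day.

1891 kcal daily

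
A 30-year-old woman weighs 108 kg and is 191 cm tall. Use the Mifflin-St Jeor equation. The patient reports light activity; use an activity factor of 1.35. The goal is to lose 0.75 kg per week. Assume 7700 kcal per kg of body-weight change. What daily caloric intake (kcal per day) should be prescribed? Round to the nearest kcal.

1825 kcal per day

Mifflin-St Jeor (female): BMR = 10(108) + 6.25(191) − 5(30) − 161 = 1080 + 1193.75 − 150 − 161 = 1962.75 kcal/day.
TEE = 1962.75 × 1.35 = 2649.7125 kcal/day.
Required daily deficit = 0.75 × 7700 ÷ 7 = 825 kcal/day.
Target intake = 2649.7125 − 825 = 1824.7125 kcal/day.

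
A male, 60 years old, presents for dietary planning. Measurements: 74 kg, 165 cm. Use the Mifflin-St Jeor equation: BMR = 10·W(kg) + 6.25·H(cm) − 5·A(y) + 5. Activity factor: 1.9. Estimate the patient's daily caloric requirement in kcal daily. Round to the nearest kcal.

Mifflin-St Jeor (male): BMR = 10(74) + 6.25(165) − 5(60) + 5 = 740 + 1031.25 − 300 + 5 = 1476.25 kcal/day.
TEE = BMR × activity factor = 1476.25 × 1.9 = 2804.875 kcal/day.

2805 kcal daily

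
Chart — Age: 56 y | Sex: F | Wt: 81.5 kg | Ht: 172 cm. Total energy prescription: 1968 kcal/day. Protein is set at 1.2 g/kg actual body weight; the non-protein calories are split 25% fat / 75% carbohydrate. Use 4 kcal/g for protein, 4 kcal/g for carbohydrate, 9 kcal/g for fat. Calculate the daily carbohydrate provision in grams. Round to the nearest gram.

296 g/day

Protein = 1.2 × 81.5 = 97.8 g → 97.8 × 4 = 391.2 kcal.
Non-protein calories = 1968 − 391.2 = 1576.8 kcal.
Fat: 25% × 1576.8 = 394.2 kcal; carbohydrate: 1182.6 kcal.
Carbohydrate: 1182.6 kcal ÷ 4 kcal/g = 295.65 g.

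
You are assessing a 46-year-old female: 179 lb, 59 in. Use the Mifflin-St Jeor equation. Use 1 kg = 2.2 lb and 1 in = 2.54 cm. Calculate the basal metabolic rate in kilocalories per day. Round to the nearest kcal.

1359 kilocalories per day

Convert to metric: weight = 179 ÷ 2.2 = 81.3636 kg; height = 59 × 2.54 = 149.86 cm.
Mifflin-St Jeor (female): BMR = 10(81.3636) + 6.25(149.86) − 5(46) − 161 = 813.6364 + 936.625 − 230 − 161 = 1359.2614 kcal/day.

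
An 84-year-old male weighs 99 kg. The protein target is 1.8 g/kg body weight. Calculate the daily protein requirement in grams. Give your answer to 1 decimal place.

Protein = 1.8 g/kg × 99 kg = 178.2 g/day.

178.2 g/day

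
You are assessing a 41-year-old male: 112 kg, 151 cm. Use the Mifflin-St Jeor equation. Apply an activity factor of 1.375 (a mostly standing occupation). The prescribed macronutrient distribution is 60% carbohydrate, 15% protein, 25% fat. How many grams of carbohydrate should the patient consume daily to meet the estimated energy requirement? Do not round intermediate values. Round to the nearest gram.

Mifflin-St Jeor (male): BMR = 10(112) + 6.25(151) − 5(41) + 5 = 1120 + 943.75 − 205 + 5 = 1863.75 kcal/day.
TEE = 1863.75 × 1.375 = 2562.6563 kcal/day.
Carbohydrate energy = 60% × 2562.6563 = 1537.5938 kcal.
Carbohydrate = 1537.5938 ÷ 4 kcal/g = 384.3984 g.

384 g/day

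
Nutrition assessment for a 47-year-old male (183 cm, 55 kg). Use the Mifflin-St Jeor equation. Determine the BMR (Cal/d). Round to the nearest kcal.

1464 Cal/d

Mifflin-St Jeor (male): BMR = 10(55) + 6.25(183) − 5(47) + 5 = 550 + 1143.75 − 235 + 5 = 1463.75 kcal/day.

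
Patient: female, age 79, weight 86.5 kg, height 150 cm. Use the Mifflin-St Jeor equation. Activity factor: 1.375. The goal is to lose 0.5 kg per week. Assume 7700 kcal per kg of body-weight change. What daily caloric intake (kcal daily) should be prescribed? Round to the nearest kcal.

1164 kcal daily

Mifflin-St Jeor (female): BMR = 10(86.5) + 6.25(150) − 5(79) − 161 = 865 + 937.5 − 395 − 161 = 1246.5 kcal/day.
TEE = 1246.5 × 1.375 = 1713.9375 kcal/day.
Required daily deficit = 0.5 × 7700 ÷ 7 = 550 kcal/day.
Target intake = 1713.9375 − 550 = 1163.9375 kcal/day.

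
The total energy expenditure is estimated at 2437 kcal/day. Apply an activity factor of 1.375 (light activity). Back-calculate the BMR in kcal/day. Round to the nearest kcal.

1772 kcal/day

BMR = TEE ÷ activity factor = 2437 ÷ 1.375 = 1772.3636 kcal/day.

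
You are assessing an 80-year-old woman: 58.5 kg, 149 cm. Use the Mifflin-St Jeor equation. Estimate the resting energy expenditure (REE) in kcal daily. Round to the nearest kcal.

Mifflin-St Jeor (female): BMR = 10(58.5) + 6.25(149) − 5(80) − 161 = 585 + 931.25 − 400 − 161 = 955.25 kcal/day.

955 kcal daily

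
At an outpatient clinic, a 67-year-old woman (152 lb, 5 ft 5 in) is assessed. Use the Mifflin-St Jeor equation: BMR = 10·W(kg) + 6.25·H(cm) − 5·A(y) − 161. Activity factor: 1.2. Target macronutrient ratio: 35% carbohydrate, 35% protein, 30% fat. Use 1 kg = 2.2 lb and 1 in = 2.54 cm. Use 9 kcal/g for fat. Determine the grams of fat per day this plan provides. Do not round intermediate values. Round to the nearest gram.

Convert to metric: weight = 152 ÷ 2.2 = 69.0909 kg; height = (5×12 + 5) × 2.54 = 65 × 2.54 = 165.1 cm.
Mifflin-St Jeor (female): BMR = 10(69.0909) + 6.25(165.1) − 5(67) − 161 = 690.9091 + 1031.875 − 335 − 161 = 1226.7841 kcal/day.
TEE = 1226.7841 × 1.2 = 1472.1409 kcal/day.
Fat energy = 30% × 1472.1409 = 441.6423 kcal.
Fat = 441.6423 ÷ 9 kcal/g = 49.0714 g.

49 g/day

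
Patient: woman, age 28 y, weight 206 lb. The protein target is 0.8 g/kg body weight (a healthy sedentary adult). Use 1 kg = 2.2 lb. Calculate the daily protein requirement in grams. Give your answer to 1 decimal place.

Weight in kg = 206 ÷ 2.2 = 93.6364 kg.
Protein = 0.8 g/kg × 93.6364 kg = 74.9091 g/day.

74.9 g/day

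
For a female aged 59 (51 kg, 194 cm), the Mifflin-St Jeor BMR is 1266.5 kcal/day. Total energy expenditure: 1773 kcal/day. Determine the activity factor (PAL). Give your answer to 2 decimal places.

1.40

Activity factor = TEE ÷ BMR = 1773 ÷ 1266.5 = 1.4.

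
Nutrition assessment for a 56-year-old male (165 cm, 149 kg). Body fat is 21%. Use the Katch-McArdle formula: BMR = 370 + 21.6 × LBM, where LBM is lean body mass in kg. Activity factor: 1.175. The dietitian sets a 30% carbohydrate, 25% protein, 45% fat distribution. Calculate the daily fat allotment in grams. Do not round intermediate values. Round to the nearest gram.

171 g/day

LBM = 149 × (1 − 0.21) = 117.71 kg. Katch-McArdle: BMR = 370 + 21.6 × 117.71 = 2912.536 kcal/day.
TEE = 2912.536 × 1.175 = 3422.2298 kcal/day.
Fat energy = 45% × 3422.2298 = 1540.0034 kcal.
Fat = 1540.0034 ÷ 9 kcal/g = 171.1115 g.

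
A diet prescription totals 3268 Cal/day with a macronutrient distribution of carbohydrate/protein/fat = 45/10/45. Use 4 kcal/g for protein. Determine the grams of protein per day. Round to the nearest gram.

82 g/day

Protein energy = 10% × 3268 = 326.8 kcal.
At 4 kcal/g: 326.8 ÷ 4 = 81.7 g.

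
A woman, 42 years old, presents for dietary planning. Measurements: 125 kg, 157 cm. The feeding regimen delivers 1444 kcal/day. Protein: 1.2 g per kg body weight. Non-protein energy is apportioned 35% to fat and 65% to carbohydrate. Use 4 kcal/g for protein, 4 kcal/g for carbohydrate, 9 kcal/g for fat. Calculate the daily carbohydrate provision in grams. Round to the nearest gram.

Protein = 1.2 × 125 = 150 g → 150 × 4 = 600 kcal.
Non-protein calories = 1444 − 600 = 844 kcal.
Fat: 35% × 844 = 295.4 kcal; carbohydrate: 548.6 kcal.
Carbohydrate: 548.6 kcal ÷ 4 kcal/g = 137.15 g.

137 g/day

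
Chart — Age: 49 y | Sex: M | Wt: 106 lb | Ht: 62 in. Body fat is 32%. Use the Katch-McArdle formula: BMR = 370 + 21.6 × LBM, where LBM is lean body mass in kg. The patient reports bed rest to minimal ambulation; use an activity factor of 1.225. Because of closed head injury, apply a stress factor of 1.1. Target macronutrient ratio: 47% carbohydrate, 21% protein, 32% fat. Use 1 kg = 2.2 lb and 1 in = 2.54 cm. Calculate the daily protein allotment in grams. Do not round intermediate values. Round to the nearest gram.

Convert to metric: weight = 106 ÷ 2.2 = 48.1818 kg; height = 62 × 2.54 = 157.48 cm.
LBM = 48.1818 × (1 − 0.32) = 32.7636 kg. Katch-McArdle: BMR = 370 + 21.6 × 32.7636 = 1077.6945 kcal/day.
TEE = 1077.6945 × 1.225 = 1320.1758 kcal/day.
With stress factor 1.1: 1320.1758 × 1.1 = 1452.1934 kcal/day.
Protein energy = 21% × 1452.1934 = 304.9606 kcal.
Protein = 304.9606 ÷ 4 kcal/g = 76.2402 g.

76 g/day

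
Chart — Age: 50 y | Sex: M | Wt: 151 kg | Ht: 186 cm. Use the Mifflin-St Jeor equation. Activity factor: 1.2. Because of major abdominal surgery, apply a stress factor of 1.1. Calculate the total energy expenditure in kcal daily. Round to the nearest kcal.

3204 kcal daily

Mifflin-St Jeor (male): BMR = 10(151) + 6.25(186) − 5(50) + 5 = 1510 + 1162.5 − 250 + 5 = 2427.5 kcal/day.
TEE = BMR × activity factor = 2427.5 × 1.2 = 2913 kcal/day.
Apply stress factor: 2913 × 1.1 = 3204.3 kcal/day.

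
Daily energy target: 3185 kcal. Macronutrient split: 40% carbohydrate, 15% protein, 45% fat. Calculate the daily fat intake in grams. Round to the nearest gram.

159 g/day

Fat energy = 45% × 3185 = 1433.25 kcal.
At 9 kcal/g: 1433.25 ÷ 9 = 159.25 g.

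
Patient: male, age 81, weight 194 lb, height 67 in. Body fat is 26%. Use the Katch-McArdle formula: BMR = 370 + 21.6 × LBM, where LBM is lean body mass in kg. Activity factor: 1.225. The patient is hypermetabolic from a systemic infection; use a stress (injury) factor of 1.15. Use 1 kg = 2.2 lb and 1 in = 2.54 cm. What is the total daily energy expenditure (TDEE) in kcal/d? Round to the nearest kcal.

2507 kcal/d

Convert to metric: weight = 194 ÷ 2.2 = 88.1818 kg; height = 67 × 2.54 = 170.18 cm.
LBM = 88.1818 × (1 − 0.26) = 65.2545 kg. Katch-McArdle: BMR = 370 + 21.6 × 65.2545 = 1779.4982 kcal/day.
TEE = BMR × activity factor = 1779.4982 × 1.225 = 2179.8853 kcal/day.
Apply stress factor: 2179.8853 × 1.15 = 2506.8681 kcal/day.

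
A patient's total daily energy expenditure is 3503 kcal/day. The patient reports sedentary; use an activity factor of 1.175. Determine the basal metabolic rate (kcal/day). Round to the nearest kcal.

2981 kcal/day

BMR = TEE ÷ activity factor = 3503 ÷ 1.175 = 2981.2766 kcal/day.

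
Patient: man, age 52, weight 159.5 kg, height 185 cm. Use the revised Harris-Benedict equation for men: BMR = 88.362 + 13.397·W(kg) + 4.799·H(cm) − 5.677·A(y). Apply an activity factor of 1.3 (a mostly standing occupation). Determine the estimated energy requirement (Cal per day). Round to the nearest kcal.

3663 Cal per day

Harris-Benedict: BMR = 88.362 + 13.397(159.5) + 4.799(185) − 5.677(52) = 2817.7945 kcal/day.
TEE = BMR × activity factor = 2817.7945 × 1.3 = 3663.1329 kcal/day.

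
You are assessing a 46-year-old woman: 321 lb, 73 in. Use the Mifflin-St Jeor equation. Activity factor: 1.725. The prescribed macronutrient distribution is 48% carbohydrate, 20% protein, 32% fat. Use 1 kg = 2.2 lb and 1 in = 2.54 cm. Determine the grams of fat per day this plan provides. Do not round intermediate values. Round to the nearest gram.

Convert to metric: weight = 321 ÷ 2.2 = 145.9091 kg; height = 73 × 2.54 = 185.42 cm.
Mifflin-St Jeor (female): BMR = 10(145.9091) + 6.25(185.42) − 5(46) − 161 = 1459.0909 + 1158.875 − 230 − 161 = 2226.9659 kcal/day.
TEE = 2226.9659 × 1.725 = 3841.5162 kcal/day.
Fat energy = 32% × 3841.5162 = 1229.2852 kcal.
Fat = 1229.2852 ÷ 9 kcal/g = 136.5872 g.

137 g/day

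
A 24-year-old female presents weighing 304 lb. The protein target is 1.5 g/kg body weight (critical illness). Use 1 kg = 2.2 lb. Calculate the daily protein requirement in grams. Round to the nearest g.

Weight in kg = 304 ÷ 2.2 = 138.1818 kg.
Protein = 1.5 g/kg × 138.1818 kg = 207.2727 g/day.

207 g/day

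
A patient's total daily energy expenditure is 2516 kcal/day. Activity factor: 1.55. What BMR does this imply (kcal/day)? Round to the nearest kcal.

1623 kcal/day

BMR = TEE ÷ activity factor = 2516 ÷ 1.55 = 1623.2258 kcal/day.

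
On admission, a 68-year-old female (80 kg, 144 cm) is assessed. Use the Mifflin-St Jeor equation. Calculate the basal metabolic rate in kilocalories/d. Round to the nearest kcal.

1199 kilocalories/d

Mifflin-St Jeor (female): BMR = 10(80) + 6.25(144) − 5(68) − 161 = 800 + 900 − 340 − 161 = 1199 kcal/day.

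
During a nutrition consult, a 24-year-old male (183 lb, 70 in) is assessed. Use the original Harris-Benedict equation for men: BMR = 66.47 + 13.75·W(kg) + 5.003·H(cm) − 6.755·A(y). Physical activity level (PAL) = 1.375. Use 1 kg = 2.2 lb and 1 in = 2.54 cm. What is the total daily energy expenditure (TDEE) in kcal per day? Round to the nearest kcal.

2664 kcal per day

Convert to metric: weight = 183 ÷ 2.2 = 83.1818 kg; height = 70 × 2.54 = 177.8 cm.
Harris-Benedict: BMR = 66.47 + 13.75(83.1818) + 5.003(177.8) − 6.755(24) = 1937.6334 kcal/day.
TEE = BMR × activity factor = 1937.6334 × 1.375 = 2664.2459 kcal/day.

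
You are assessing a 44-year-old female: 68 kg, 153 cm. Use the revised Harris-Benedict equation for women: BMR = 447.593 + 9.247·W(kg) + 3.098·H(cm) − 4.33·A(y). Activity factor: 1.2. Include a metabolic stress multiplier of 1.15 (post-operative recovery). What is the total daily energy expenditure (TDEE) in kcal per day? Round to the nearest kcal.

1877 kcal per day

Harris-Benedict: BMR = 447.593 + 9.247(68) + 3.098(153) − 4.33(44) = 1359.863 kcal/day.
TEE = BMR × activity factor = 1359.863 × 1.2 = 1631.8356 kcal/day.
Apply stress factor: 1631.8356 × 1.15 = 1876.6109 kcal/day.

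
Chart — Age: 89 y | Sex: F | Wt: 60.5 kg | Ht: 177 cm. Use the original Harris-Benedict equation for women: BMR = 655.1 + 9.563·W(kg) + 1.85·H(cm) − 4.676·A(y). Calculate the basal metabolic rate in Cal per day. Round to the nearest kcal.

Harris-Benedict: BMR = 655.1 + 9.563(60.5) + 1.85(177) − 4.676(89) = 1144.9475 kcal/day.

1145 Cal per day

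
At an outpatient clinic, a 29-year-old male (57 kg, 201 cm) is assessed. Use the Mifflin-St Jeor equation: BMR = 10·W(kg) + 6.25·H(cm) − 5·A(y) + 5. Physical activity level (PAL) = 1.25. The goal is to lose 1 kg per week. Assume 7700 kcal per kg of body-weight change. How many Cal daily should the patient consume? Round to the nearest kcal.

1008 Cal daily

Mifflin-St Jeor (male): BMR = 10(57) + 6.25(201) − 5(29) + 5 = 570 + 1256.25 − 145 + 5 = 1686.25 kcal/day.
TEE = 1686.25 × 1.25 = 2107.8125 kcal/day.
Required daily deficit = 1 × 7700 ÷ 7 = 1100 kcal/day.
Target intake = 2107.8125 − 1100 = 1007.8125 kcal/day.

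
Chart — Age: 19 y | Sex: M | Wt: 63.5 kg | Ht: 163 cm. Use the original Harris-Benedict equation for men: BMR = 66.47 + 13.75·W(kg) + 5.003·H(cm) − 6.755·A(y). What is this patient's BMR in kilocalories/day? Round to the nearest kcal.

Harris-Benedict: BMR = 66.47 + 13.75(63.5) + 5.003(163) − 6.755(19) = 1626.739 kcal/day.

1627 kilocalories/day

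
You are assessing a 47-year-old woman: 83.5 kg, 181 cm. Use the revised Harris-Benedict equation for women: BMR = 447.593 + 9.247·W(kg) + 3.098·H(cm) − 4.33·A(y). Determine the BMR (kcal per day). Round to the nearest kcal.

1577 kcal per day

Harris-Benedict: BMR = 447.593 + 9.247(83.5) + 3.098(181) − 4.33(47) = 1576.9455 kcal/day.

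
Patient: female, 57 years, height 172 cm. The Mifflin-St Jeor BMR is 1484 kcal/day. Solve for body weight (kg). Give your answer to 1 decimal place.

85.5 kg

1484 = 10·W + 6.25(172) − 5(57) − 161
10·W = 1484 − 629 = 855, so W = 85.5 kg.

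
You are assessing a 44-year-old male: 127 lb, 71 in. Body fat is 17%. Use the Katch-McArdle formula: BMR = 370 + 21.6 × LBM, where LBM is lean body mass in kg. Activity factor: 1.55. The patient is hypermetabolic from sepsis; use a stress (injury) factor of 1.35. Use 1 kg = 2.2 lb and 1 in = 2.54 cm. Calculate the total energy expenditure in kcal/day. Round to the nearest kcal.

Convert to metric: weight = 127 ÷ 2.2 = 57.7273 kg; height = 71 × 2.54 = 180.34 cm.
LBM = 57.7273 × (1 − 0.17) = 47.9136 kg. Katch-McArdle: BMR = 370 + 21.6 × 47.9136 = 1404.9345 kcal/day.
TEE = BMR × activity factor = 1404.9345 × 1.55 = 2177.6485 kcal/day.
Apply stress factor: 2177.6485 × 1.35 = 2939.8255 kcal/day.

2940 kcal/day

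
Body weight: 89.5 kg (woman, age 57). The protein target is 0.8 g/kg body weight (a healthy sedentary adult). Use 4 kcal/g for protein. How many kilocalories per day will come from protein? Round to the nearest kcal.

286 kcal/day

Protein = 0.8 g/kg × 89.5 kg = 71.6 g/day.
Protein energy = 71.6 g × 4 kcal/g = 286.4 kcal/day.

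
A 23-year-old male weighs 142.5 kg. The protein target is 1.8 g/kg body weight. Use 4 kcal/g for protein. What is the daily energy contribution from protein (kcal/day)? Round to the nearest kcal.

1026 kcal/day

Protein = 1.8 g/kg × 142.5 kg = 256.5 g/day.
Protein energy = 256.5 g × 4 kcal/g = 1026 kcal/day.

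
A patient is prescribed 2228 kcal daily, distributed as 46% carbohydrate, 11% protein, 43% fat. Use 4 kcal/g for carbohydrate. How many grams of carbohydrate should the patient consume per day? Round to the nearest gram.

Carbohydrate energy = 46% × 2228 = 1024.88 kcal.
At 4 kcal/g: 1024.88 ÷ 4 = 256.22 g.

256 g/day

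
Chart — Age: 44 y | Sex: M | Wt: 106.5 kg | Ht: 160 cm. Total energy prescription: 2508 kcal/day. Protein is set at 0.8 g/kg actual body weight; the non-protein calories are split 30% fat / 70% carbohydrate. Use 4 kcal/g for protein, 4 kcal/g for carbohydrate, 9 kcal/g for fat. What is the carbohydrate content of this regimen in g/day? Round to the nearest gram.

379 g/day

Protein = 0.8 × 106.5 = 85.2 g → 85.2 × 4 = 340.8 kcal.
Non-protein calories = 2508 − 340.8 = 2167.2 kcal.
Fat: 30% × 2167.2 = 650.16 kcal; carbohydrate: 1517.04 kcal.
Carbohydrate: 1517.04 kcal ÷ 4 kcal/g = 379.26 g.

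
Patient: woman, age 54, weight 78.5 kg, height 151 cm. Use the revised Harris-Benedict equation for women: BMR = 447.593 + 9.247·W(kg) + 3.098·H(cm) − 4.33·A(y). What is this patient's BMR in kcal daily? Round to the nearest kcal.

Harris-Benedict: BMR = 447.593 + 9.247(78.5) + 3.098(151) − 4.33(54) = 1407.4605 kcal/day.

1407 kcal daily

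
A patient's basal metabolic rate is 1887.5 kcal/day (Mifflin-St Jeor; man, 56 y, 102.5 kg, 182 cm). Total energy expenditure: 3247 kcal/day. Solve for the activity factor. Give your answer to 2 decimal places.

1.72

Activity factor = TEE ÷ BMR = 3247 ÷ 1887.5 = 1.72.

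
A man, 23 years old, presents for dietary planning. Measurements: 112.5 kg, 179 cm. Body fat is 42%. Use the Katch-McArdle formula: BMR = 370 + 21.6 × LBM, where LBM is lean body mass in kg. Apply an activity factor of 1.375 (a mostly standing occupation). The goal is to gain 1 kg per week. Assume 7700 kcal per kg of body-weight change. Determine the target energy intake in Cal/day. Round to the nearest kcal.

3547 Cal/day

LBM = 112.5 × (1 − 0.42) = 65.25 kg. Katch-McArdle: BMR = 370 + 21.6 × 65.25 = 1779.4 kcal/day.
TEE = 1779.4 × 1.375 = 2446.675 kcal/day.
Required daily surplus = 1 × 7700 ÷ 7 = 1100 kcal/day.
Target intake = 2446.675 + 1100 = 3546.675 kcal/day.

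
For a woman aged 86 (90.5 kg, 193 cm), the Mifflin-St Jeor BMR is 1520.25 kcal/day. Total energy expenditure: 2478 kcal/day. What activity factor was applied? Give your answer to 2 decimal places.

Activity factor = TEE ÷ BMR = 2478 ÷ 1520.25 = 1.63.

1.63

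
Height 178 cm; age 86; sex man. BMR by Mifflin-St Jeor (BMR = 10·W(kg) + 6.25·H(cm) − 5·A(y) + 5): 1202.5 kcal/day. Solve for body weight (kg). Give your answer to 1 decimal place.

1202.5 = 10·W + 6.25(178) − 5(86) + 5
10·W = 1202.5 − 687.5 = 515, so W = 51.5 kg.

51.5 kg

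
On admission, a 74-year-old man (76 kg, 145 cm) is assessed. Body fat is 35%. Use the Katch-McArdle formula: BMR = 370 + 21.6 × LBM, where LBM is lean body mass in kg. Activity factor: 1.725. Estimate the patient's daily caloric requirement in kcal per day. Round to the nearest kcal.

2479 kcal per day

LBM = 76 × (1 − 0.35) = 49.4 kg. Katch-McArdle: BMR = 370 + 21.6 × 49.4 = 1437.04 kcal/day.
TEE = BMR × activity factor = 1437.04 × 1.725 = 2478.894 kcal/day.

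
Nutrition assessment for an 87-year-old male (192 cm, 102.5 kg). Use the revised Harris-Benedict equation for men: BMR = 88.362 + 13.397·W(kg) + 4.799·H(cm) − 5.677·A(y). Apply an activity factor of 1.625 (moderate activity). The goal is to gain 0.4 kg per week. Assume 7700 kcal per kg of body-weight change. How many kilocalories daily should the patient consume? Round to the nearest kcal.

3510 kilocalories daily

Harris-Benedict: BMR = 88.362 + 13.397(102.5) + 4.799(192) − 5.677(87) = 1889.0635 kcal/day.
TEE = 1889.0635 × 1.625 = 3069.7282 kcal/day.
Required daily surplus = 0.4 × 7700 ÷ 7 = 440 kcal/day.
Target intake = 3069.7282 + 440 = 3509.7282 kcal/day.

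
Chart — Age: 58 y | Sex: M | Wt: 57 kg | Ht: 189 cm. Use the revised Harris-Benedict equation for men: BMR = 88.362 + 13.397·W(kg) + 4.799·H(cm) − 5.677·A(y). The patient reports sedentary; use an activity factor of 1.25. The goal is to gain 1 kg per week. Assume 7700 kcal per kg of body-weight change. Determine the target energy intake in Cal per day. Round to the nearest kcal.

2887 Cal per day

Harris-Benedict: BMR = 88.362 + 13.397(57) + 4.799(189) − 5.677(58) = 1429.736 kcal/day.
TEE = 1429.736 × 1.25 = 1787.17 kcal/day.
Required daily surplus = 1 × 7700 ÷ 7 = 1100 kcal/day.
Target intake = 1787.17 + 1100 = 2887.17 kcal/day.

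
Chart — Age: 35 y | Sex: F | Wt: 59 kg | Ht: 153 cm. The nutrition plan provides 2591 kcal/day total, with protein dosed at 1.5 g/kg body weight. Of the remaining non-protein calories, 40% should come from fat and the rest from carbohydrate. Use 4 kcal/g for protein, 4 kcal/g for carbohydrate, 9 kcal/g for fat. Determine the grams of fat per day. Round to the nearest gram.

Protein = 1.5 × 59 = 88.5 g → 88.5 × 4 = 354 kcal.
Non-protein calories = 2591 − 354 = 2237 kcal.
Fat: 40% × 2237 = 894.8 kcal; carbohydrate: 1342.2 kcal.
Fat: 894.8 kcal ÷ 9 kcal/g = 99.4222 g.

99 g/day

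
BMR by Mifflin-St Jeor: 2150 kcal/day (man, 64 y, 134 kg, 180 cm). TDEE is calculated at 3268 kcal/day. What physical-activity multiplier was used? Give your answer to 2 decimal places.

1.52

Activity factor = TEE ÷ BMR = 3268 ÷ 2150 = 1.52.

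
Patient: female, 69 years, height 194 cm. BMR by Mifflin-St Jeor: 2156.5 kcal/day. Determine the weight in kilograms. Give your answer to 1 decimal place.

2156.5 = 10·W + 6.25(194) − 5(69) − 161
10·W = 2156.5 − 706.5 = 1450, so W = 145 kg.

145.0 kg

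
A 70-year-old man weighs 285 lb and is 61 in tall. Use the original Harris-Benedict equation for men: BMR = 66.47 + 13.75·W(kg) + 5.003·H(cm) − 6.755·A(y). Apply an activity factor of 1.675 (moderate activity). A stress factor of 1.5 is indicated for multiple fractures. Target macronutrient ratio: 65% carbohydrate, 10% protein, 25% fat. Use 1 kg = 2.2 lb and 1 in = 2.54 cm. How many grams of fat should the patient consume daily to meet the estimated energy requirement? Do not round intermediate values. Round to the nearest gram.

Convert to metric: weight = 285 ÷ 2.2 = 129.5455 kg; height = 61 × 2.54 = 154.94 cm.
Harris-Benedict: BMR = 66.47 + 13.75(129.5455) + 5.003(154.94) − 6.755(70) = 2150.0348 kcal/day.
TEE = 2150.0348 × 1.675 = 3601.3083 kcal/day.
With stress factor 1.5: 3601.3083 × 1.5 = 5401.9625 kcal/day.
Fat energy = 25% × 5401.9625 = 1350.4906 kcal.
Fat = 1350.4906 ÷ 9 kcal/g = 150.0545 g.

150 g/day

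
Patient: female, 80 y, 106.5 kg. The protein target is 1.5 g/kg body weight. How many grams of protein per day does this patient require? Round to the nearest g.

160 g/day

Protein = 1.5 g/kg × 106.5 kg = 159.75 g/day.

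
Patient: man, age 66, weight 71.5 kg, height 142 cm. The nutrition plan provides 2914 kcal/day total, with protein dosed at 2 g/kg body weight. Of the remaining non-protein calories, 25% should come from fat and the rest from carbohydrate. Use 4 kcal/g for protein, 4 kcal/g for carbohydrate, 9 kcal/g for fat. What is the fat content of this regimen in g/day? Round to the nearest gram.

Protein = 2 × 71.5 = 143 g → 143 × 4 = 572 kcal.
Non-protein calories = 2914 − 572 = 2342 kcal.
Fat: 25% × 2342 = 585.5 kcal; carbohydrate: 1756.5 kcal.
Fat: 585.5 kcal ÷ 9 kcal/g = 65.0556 g.

65 g/day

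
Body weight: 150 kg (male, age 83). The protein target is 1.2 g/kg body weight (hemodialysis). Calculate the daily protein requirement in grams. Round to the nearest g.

180 g/day

Protein = 1.2 g/kg × 150 kg = 180 g/day.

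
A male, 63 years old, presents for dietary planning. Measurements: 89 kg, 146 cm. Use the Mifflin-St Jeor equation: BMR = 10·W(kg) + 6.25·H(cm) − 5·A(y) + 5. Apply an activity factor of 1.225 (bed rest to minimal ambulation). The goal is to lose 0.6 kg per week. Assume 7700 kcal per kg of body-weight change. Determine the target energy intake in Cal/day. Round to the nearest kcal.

1168 Cal/day

Mifflin-St Jeor (male): BMR = 10(89) + 6.25(146) − 5(63) + 5 = 890 + 912.5 − 315 + 5 = 1492.5 kcal/day.
TEE = 1492.5 × 1.225 = 1828.3125 kcal/day.
Required daily deficit = 0.6 × 7700 ÷ 7 = 660 kcal/day.
Target intake = 1828.3125 − 660 = 1168.3125 kcal/day.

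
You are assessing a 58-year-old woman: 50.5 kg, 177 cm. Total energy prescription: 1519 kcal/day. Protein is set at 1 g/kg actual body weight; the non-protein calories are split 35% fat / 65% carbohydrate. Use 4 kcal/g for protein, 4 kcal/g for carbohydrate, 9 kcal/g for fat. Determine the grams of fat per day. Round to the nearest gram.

51 g/day

Protein = 1 × 50.5 = 50.5 g → 50.5 × 4 = 202 kcal.
Non-protein calories = 1519 − 202 = 1317 kcal.
Fat: 35% × 1317 = 460.95 kcal; carbohydrate: 856.05 kcal.
Fat: 460.95 kcal ÷ 9 kcal/g = 51.2167 g.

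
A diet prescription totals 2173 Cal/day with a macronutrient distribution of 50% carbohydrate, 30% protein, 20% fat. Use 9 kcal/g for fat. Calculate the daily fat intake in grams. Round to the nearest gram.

Fat energy = 20% × 2173 = 434.6 kcal.
At 9 kcal/g: 434.6 ÷ 9 = 48.2889 g.

48 g/day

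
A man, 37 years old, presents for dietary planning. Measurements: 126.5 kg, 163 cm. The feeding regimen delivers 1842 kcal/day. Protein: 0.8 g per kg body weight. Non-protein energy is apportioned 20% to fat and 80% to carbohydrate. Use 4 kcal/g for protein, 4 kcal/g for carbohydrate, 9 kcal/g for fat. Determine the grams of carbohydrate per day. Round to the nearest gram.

Protein = 0.8 × 126.5 = 101.2 g → 101.2 × 4 = 404.8 kcal.
Non-protein calories = 1842 − 404.8 = 1437.2 kcal.
Fat: 20% × 1437.2 = 287.44 kcal; carbohydrate: 1149.76 kcal.
Carbohydrate: 1149.76 kcal ÷ 4 kcal/g = 287.44 g.

287 g/day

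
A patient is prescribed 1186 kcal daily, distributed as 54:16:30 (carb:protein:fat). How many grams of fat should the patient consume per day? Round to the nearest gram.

40 g/day

Fat energy = 30% × 1186 = 355.8 kcal.
At 9 kcal/g: 355.8 ÷ 9 = 39.5333 g.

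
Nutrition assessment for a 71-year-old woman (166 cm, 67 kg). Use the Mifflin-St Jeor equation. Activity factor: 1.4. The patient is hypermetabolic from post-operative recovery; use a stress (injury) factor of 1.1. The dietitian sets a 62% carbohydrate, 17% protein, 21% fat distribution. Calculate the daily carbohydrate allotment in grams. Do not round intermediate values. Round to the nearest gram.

284 g/day

Mifflin-St Jeor (female): BMR = 10(67) + 6.25(166) − 5(71) − 161 = 670 + 1037.5 − 355 − 161 = 1191.5 kcal/day.
TEE = 1191.5 × 1.4 = 1668.1 kcal/day.
With stress factor 1.1: 1668.1 × 1.1 = 1834.91 kcal/day.
Carbohydrate energy = 62% × 1834.91 = 1137.6442 kcal.
Carbohydrate = 1137.6442 ÷ 4 kcal/g = 284.4111 g.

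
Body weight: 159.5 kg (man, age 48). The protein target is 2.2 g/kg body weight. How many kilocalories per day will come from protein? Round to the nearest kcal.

Protein = 2.2 g/kg × 159.5 kg = 350.9 g/day.
Protein energy = 350.9 g × 4 kcal/g = 1403.6 kcal/day.

1404 kcal/day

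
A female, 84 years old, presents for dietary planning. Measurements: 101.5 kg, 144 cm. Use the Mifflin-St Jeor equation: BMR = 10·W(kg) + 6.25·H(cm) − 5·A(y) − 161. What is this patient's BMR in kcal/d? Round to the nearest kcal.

1334 kcal/d

Mifflin-St Jeor (female): BMR = 10(101.5) + 6.25(144) − 5(84) − 161 = 1015 + 900 − 420 − 161 = 1334 kcal/day.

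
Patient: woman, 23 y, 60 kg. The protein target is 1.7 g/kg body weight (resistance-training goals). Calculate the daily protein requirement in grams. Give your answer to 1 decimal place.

102.0 g/day

Protein = 1.7 g/kg × 60 kg = 102 g/day.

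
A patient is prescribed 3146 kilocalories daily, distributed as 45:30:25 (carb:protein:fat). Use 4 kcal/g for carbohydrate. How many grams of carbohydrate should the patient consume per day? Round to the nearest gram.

Carbohydrate energy = 45% × 3146 = 1415.7 kcal.
At 4 kcal/g: 1415.7 ÷ 4 = 353.925 g.

354 g/day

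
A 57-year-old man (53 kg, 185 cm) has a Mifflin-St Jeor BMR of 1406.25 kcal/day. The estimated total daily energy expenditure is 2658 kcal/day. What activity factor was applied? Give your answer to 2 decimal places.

1.89

Activity factor = TEE ÷ BMR = 2658 ÷ 1406.25 = 1.89.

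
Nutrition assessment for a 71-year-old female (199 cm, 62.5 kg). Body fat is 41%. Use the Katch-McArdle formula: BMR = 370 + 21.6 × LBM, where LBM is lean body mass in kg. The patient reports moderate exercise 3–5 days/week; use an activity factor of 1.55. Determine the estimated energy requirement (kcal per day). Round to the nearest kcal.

1808 kcal per day

LBM = 62.5 × (1 − 0.41) = 36.875 kg. Katch-McArdle: BMR = 370 + 21.6 × 36.875 = 1166.5 kcal/day.
TEE = BMR × activity factor = 1166.5 × 1.55 = 1808.075 kcal/day.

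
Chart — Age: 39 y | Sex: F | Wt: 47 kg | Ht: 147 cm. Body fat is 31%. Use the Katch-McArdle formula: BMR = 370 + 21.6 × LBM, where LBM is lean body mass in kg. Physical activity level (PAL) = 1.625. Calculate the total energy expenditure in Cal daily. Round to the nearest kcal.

1740 Cal daily

LBM = 47 × (1 − 0.31) = 32.43 kg. Katch-McArdle: BMR = 370 + 21.6 × 32.43 = 1070.488 kcal/day.
TEE = BMR × activity factor = 1070.488 × 1.625 = 1739.543 kcal/day.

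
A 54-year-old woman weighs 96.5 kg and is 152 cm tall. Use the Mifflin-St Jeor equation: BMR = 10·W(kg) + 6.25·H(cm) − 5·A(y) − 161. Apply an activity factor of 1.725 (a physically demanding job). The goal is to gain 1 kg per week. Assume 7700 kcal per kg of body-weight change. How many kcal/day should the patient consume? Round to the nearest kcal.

Mifflin-St Jeor (female): BMR = 10(96.5) + 6.25(152) − 5(54) − 161 = 965 + 950 − 270 − 161 = 1484 kcal/day.
TEE = 1484 × 1.725 = 2559.9 kcal/day.
Required daily surplus = 1 × 7700 ÷ 7 = 1100 kcal/day.
Target intake = 2559.9 + 1100 = 3659.9 kcal/day.

3660 kcal/day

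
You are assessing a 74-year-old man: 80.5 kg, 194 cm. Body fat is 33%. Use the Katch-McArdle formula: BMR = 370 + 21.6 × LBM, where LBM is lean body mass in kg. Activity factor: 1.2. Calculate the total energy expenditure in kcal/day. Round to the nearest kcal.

1842 kcal/day

LBM = 80.5 × (1 − 0.33) = 53.935 kg. Katch-McArdle: BMR = 370 + 21.6 × 53.935 = 1534.996 kcal/day.
TEE = BMR × activity factor = 1534.996 × 1.2 = 1841.9952 kcal/day.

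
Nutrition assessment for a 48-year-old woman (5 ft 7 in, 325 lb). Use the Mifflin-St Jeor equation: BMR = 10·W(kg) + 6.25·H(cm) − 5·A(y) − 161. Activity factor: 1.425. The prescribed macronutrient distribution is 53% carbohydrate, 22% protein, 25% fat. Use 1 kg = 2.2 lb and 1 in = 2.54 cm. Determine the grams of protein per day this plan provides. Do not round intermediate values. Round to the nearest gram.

168 g/day

Convert to metric: weight = 325 ÷ 2.2 = 147.7273 kg; height = (5×12 + 7) × 2.54 = 67 × 2.54 = 170.18 cm.
Mifflin-St Jeor (female): BMR = 10(147.7273) + 6.25(170.18) − 5(48) − 161 = 1477.2727 + 1063.625 − 240 − 161 = 2139.8977 kcal/day.
TEE = 2139.8977 × 1.425 = 3049.3543 kcal/day.
Protein energy = 22% × 3049.3543 = 670.8579 kcal.
Protein = 670.8579 ÷ 4 kcal/g = 167.7145 g.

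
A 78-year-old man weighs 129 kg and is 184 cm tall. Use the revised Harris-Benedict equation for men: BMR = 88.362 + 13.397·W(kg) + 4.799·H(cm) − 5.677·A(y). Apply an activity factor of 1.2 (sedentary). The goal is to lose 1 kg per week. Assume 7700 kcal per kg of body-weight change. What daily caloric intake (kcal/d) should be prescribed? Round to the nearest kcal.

1608 kcal/d

Harris-Benedict: BMR = 88.362 + 13.397(129) + 4.799(184) − 5.677(78) = 2256.785 kcal/day.
TEE = 2256.785 × 1.2 = 2708.142 kcal/day.
Required daily deficit = 1 × 7700 ÷ 7 = 1100 kcal/day.
Target intake = 2708.142 − 1100 = 1608.142 kcal/day.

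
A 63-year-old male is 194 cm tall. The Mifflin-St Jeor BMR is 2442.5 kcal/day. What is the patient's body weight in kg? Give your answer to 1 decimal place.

154.0 kg

2442.5 = 10·W + 6.25(194) − 5(63) + 5
10·W = 2442.5 − 902.5 = 1540, so W = 154 kg.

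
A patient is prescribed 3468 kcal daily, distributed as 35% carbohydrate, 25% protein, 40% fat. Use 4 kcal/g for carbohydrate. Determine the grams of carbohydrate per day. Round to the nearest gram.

Carbohydrate energy = 35% × 3468 = 1213.8 kcal.
At 4 kcal/g: 1213.8 ÷ 4 = 303.45 g.

303 g/day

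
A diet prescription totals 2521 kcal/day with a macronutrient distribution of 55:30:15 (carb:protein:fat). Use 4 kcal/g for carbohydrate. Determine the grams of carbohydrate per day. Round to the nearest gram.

Carbohydrate energy = 55% × 2521 = 1386.55 kcal.
At 4 kcal/g: 1386.55 ÷ 4 = 346.6375 g.

347 g/day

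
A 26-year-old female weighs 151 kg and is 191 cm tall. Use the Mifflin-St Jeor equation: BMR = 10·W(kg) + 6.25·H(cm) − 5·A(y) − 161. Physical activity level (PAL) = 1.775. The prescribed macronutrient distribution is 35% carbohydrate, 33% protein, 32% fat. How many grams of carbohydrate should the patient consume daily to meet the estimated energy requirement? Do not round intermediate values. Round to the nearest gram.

Mifflin-St Jeor (female): BMR = 10(151) + 6.25(191) − 5(26) − 161 = 1510 + 1193.75 − 130 − 161 = 2412.75 kcal/day.
TEE = 2412.75 × 1.775 = 4282.6313 kcal/day.
Carbohydrate energy = 35% × 4282.6313 = 1498.9209 kcal.
Carbohydrate = 1498.9209 ÷ 4 kcal/g = 374.7302 g.

375 g/day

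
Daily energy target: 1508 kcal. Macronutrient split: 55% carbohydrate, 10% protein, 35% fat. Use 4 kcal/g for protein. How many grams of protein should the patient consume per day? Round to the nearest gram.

38 g/day

Protein energy = 10% × 1508 = 150.8 kcal.
At 4 kcal/g: 150.8 ÷ 4 = 37.7 g.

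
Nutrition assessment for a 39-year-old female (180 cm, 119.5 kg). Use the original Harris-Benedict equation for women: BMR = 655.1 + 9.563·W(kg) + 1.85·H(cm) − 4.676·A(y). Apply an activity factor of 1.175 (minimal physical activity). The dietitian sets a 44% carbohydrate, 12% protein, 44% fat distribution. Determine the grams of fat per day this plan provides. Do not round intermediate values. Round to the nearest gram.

Harris-Benedict: BMR = 655.1 + 9.563(119.5) + 1.85(180) − 4.676(39) = 1948.5145 kcal/day.
TEE = 1948.5145 × 1.175 = 2289.5045 kcal/day.
Fat energy = 44% × 2289.5045 = 1007.382 kcal.
Fat = 1007.382 ÷ 9 kcal/g = 111.9313 g.

112 g/day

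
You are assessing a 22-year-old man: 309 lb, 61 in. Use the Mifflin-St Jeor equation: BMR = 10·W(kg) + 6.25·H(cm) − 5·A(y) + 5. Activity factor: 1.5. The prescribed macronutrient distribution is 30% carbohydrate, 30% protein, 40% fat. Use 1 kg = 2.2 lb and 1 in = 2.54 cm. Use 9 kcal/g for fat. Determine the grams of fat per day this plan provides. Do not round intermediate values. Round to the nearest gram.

151 g/day

Convert to metric: weight = 309 ÷ 2.2 = 140.4545 kg; height = 61 × 2.54 = 154.94 cm.
Mifflin-St Jeor (male): BMR = 10(140.4545) + 6.25(154.94) − 5(22) + 5 = 1404.5455 + 968.375 − 110 + 5 = 2267.9205 kcal/day.
TEE = 2267.9205 × 1.5 = 3401.8807 kcal/day.
Fat energy = 40% × 3401.8807 = 1360.7523 kcal.
Fat = 1360.7523 ÷ 9 kcal/g = 151.1947 g.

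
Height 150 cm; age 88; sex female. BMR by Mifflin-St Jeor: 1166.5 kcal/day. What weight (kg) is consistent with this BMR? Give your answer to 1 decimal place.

83.0 kg

1166.5 = 10·W + 6.25(150) − 5(88) − 161
10·W = 1166.5 − 336.5 = 830, so W = 83 kg.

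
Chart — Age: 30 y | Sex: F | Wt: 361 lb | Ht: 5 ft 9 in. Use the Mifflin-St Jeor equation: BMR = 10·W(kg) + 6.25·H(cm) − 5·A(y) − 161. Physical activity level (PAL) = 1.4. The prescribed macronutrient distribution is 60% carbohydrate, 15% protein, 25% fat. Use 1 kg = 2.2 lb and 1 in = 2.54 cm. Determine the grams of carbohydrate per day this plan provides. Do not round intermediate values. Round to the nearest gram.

Convert to metric: weight = 361 ÷ 2.2 = 164.0909 kg; height = (5×12 + 9) × 2.54 = 69 × 2.54 = 175.26 cm.
Mifflin-St Jeor (female): BMR = 10(164.0909) + 6.25(175.26) − 5(30) − 161 = 1640.9091 + 1095.375 − 150 − 161 = 2425.2841 kcal/day.
TEE = 2425.2841 × 1.4 = 3395.3977 kcal/day.
Carbohydrate energy = 60% × 3395.3977 = 2037.2386 kcal.
Carbohydrate = 2037.2386 ÷ 4 kcal/g = 509.3097 g.

509 g/day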